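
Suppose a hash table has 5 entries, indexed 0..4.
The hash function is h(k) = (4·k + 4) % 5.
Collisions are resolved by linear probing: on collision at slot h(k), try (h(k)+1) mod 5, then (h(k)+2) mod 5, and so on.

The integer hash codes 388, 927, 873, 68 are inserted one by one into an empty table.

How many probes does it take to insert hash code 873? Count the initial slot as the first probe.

388: h=1 → slot 1
927: h=2 → slot 2
873: h=1, probe 1,2,3 → slot 3
68: h=1, probe 1,2,3,4 → slot 4
Table: [-, 388, 927, 873, 68]

3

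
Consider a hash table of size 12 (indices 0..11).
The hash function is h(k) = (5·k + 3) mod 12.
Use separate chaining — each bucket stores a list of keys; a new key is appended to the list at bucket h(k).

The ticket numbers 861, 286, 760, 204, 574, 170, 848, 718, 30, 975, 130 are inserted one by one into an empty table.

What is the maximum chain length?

Insert 861: h=0, bucket 0 empty -> new chain.
Insert 286: h=5, bucket 5 empty -> new chain.
Insert 760: h=11, bucket 11 empty -> new chain.
Insert 204: h=3, bucket 3 empty -> new chain.
Insert 574: h=5, bucket 5 nonempty -> append to chain.
Insert 170: h=1, bucket 1 empty -> new chain.
Insert 848: h=7, bucket 7 empty -> new chain.
Insert 718: h=5, bucket 5 nonempty -> append to chain.
Insert 30: h=9, bucket 9 empty -> new chain.
Insert 975: h=6, bucket 6 empty -> new chain.
Insert 130: h=5, bucket 5 nonempty -> append to chain.
Final buckets:
0: 861
1: 170
2: —
3: 204
4: —
5: 286 -> 574 -> 718 -> 130
6: 975
7: 848
8: —
9: 30
10: —
11: 760

4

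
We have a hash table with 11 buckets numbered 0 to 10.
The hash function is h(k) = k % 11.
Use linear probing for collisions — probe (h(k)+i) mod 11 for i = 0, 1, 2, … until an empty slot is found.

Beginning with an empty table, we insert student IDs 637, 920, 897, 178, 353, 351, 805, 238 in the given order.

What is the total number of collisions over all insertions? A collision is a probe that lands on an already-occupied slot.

3

Insert 637: h=10, slot 10 empty → index 10.
Insert 920: h=7, slot 7 empty → index 7.
Insert 897: h=6, slot 6 empty → index 6.
Insert 178: h=2, slot 2 empty → index 2.
Insert 353: h=1, slot 1 empty → index 1.
Insert 351: h=10, slot 10 occupied → index 0.
Insert 805: h=2, slot 2 occupied → index 3.
Insert 238: h=7, slot 7 occupied → index 8.
Table: [351, 353, 178, 805, _, _, 897, 920, 238, _, 637]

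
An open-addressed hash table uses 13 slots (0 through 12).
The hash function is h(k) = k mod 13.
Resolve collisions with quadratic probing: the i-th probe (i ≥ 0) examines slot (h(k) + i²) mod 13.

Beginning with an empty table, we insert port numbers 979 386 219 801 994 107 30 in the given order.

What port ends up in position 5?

979 hashes to 4; slot 4 is free → place at 4.
386 hashes to 9; slot 9 is free → place at 9.
219 hashes to 11; slot 11 is free → place at 11.
801 hashes to 8; slot 8 is free → place at 8.
994 hashes to 6; slot 6 is free → place at 6.
107 hashes to 3; slot 3 is free → place at 3.
30 hashes to 4; 4 taken → place at 5.
Table: [—, —, —, 107, 979, 30, 994, —, 801, 386, —, 219, —]

30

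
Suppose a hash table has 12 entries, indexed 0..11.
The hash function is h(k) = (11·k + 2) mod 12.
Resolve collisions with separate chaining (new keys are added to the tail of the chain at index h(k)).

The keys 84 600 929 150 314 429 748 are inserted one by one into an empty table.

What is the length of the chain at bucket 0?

84 -> bucket 2
600 -> bucket 2 (collision)
929 -> bucket 9
150 -> bucket 8
314 -> bucket 0
429 -> bucket 5
748 -> bucket 10
Final buckets:
0: 314
1: _
2: 84 -> 600
3: _
4: _
5: 429
6: _
7: _
8: 150
9: 929
10: 748
11: _

1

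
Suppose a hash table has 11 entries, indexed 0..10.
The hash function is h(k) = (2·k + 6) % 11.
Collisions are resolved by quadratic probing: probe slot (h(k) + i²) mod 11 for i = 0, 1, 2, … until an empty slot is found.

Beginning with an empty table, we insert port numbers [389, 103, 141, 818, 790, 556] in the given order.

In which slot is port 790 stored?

389 hashes to 3; slot 3 is free → place at 3.
103 hashes to 3; 3 taken → place at 4.
141 hashes to 2; slot 2 is free → place at 2.
818 hashes to 3; 3,4 taken → place at 7.
790 hashes to 2; 2,3 taken → place at 6.
556 hashes to 7; 7 taken → place at 8.
Table: [_, _, 141, 389, 103, _, 790, 818, 556, _, _]

6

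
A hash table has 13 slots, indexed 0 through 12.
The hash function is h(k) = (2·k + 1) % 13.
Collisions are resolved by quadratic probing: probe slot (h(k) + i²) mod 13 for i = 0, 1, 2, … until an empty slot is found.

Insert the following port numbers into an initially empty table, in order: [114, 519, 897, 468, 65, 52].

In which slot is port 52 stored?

114: h=8 -> slot 8
519: h=12 -> slot 12
897: h=1 -> slot 1
468: h=1, probe 1,2 -> slot 2
65: h=1, probe 1,2,5 -> slot 5
52: h=1, probe 1,2,5,10 -> slot 10
Table: [-, 897, 468, -, -, 65, -, -, 114, -, 52, -, 519]

10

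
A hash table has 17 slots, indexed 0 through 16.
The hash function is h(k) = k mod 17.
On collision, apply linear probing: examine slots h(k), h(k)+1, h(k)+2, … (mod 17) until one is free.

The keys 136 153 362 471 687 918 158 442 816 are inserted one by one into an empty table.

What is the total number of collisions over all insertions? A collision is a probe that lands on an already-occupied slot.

11

136: h=0 => slot 0
153: h=0, probe 0,1 => slot 1
362: h=5 => slot 5
471: h=12 => slot 12
687: h=7 => slot 7
918: h=0, probe 0,1,2 => slot 2
158: h=5, probe 5,6 => slot 6
442: h=0, probe 0,1,2,3 => slot 3
816: h=0, probe 0,1,2,3,4 => slot 4
Table: [136, 153, 918, 442, 816, 362, 158, 687, _, _, _, _, 471, _, _, _, _]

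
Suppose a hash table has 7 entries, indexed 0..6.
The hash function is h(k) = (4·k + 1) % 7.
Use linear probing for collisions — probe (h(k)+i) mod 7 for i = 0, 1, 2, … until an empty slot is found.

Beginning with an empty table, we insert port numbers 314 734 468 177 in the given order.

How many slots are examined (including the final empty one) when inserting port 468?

Insert 314: h=4, slot 4 empty => index 4.
Insert 734: h=4, slot 4 occupied => index 5.
Insert 468: h=4, slots 4,5 occupied => index 6.
Insert 177: h=2, slot 2 empty => index 2.
Table: [∅, ∅, 177, ∅, 314, 734, 468]

3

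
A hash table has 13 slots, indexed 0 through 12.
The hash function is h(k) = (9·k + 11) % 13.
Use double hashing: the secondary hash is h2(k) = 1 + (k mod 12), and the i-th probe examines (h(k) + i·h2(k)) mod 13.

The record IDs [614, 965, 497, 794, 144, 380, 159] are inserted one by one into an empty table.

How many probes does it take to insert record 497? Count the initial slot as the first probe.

614 hashes to 12; slot 12 is free -> place at 12.
965 hashes to 12, h2=6; 12 taken -> place at 5.
497 hashes to 12, h2=6; 12,5 taken -> place at 11.
794 hashes to 7; slot 7 is free -> place at 7.
144 hashes to 7, h2=1; 7 taken -> place at 8.
380 hashes to 12, h2=9; 12,8 taken -> place at 4.
159 hashes to 12, h2=4; 12 taken -> place at 3.
Table: [., ., ., 159, 380, 965, ., 794, 144, ., ., 497, 614]

3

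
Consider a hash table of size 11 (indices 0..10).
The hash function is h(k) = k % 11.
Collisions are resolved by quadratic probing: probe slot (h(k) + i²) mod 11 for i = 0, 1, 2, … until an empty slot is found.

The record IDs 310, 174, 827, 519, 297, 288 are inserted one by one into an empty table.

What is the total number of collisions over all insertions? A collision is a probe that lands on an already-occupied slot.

7

Insert 310: h=2, slot 2 empty → index 2.
Insert 174: h=9, slot 9 empty → index 9.
Insert 827: h=2, slot 2 occupied → index 3.
Insert 519: h=2, slots 2,3 occupied → index 6.
Insert 297: h=0, slot 0 empty → index 0.
Insert 288: h=2, slots 2,3,6,0 occupied → index 7.
Table: [297, -, 310, 827, -, -, 519, 288, -, 174, -]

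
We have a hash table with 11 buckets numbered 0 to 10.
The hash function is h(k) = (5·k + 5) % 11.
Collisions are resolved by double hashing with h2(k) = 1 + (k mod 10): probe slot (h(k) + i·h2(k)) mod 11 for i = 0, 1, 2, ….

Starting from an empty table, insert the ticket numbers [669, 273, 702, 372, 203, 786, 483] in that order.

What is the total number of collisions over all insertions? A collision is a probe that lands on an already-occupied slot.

669 hashes to 6; slot 6 is free → place at 6.
273 hashes to 6, h2=4; 6 taken → place at 10.
702 hashes to 6, h2=3; 6 taken → place at 9.
372 hashes to 6, h2=3; 6,9 taken → place at 1.
203 hashes to 8; slot 8 is free → place at 8.
786 hashes to 8, h2=7; 8 taken → place at 4.
483 hashes to 0; slot 0 is free → place at 0.
Table: [483, 372, -, -, 786, -, 669, -, 203, 702, 273]

5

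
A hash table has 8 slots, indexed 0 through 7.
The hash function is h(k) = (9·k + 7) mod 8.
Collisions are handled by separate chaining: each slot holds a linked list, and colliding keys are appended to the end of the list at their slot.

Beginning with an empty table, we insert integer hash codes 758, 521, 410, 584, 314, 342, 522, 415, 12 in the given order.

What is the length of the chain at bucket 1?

3

Insert 758: h=5, bucket 5 empty -> new chain.
Insert 521: h=0, bucket 0 empty -> new chain.
Insert 410: h=1, bucket 1 empty -> new chain.
Insert 584: h=7, bucket 7 empty -> new chain.
Insert 314: h=1, bucket 1 nonempty -> append to chain.
Insert 342: h=5, bucket 5 nonempty -> append to chain.
Insert 522: h=1, bucket 1 nonempty -> append to chain.
Insert 415: h=6, bucket 6 empty -> new chain.
Insert 12: h=3, bucket 3 empty -> new chain.
Final buckets:
0: 521
1: 410 -> 314 -> 522
2: —
3: 12
4: —
5: 758 -> 342
6: 415
7: 584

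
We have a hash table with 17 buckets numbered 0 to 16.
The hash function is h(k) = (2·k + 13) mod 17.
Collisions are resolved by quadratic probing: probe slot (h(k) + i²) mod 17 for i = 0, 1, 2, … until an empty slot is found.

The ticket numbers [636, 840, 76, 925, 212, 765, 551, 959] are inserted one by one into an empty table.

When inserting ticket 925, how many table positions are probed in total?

3

636: h=10 -> slot 10
840: h=10, probe 10,11 -> slot 11
76: h=12 -> slot 12
925: h=10, probe 10,11,14 -> slot 14
212: h=12, probe 12,13 -> slot 13
765: h=13, probe 13,14,0 -> slot 0
551: h=10, probe 10,11,14,2 -> slot 2
959: h=10, probe 10,11,14,2,9 -> slot 9
Table: [765, ∅, 551, ∅, ∅, ∅, ∅, ∅, ∅, 959, 636, 840, 76, 212, 925, ∅, ∅]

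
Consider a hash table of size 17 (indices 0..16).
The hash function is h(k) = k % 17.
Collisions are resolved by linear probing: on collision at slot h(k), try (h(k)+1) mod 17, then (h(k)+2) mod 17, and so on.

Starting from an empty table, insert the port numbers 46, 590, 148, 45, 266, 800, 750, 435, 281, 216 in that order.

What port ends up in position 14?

148

46: h=12 -> slot 12
590: h=12, probe 12,13 -> slot 13
148: h=12, probe 12,13,14 -> slot 14
45: h=11 -> slot 11
266: h=11, probe 11,12,13,14,15 -> slot 15
800: h=1 -> slot 1
750: h=2 -> slot 2
435: h=10 -> slot 10
281: h=9 -> slot 9
216: h=12, probe 12,13,14,15,16 -> slot 16
Table: [-, 800, 750, -, -, -, -, -, -, 281, 435, 45, 46, 590, 148, 266, 216]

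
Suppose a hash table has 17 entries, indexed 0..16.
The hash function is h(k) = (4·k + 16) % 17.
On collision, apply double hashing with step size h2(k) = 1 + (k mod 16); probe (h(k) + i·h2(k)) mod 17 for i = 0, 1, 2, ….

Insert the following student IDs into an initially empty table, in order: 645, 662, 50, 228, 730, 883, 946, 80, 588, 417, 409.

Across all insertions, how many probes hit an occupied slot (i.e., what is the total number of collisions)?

4

645 hashes to 12; slot 12 is free → place at 12.
662 hashes to 12, h2=7; 12 taken → place at 2.
50 hashes to 12, h2=3; 12 taken → place at 15.
228 hashes to 10; slot 10 is free → place at 10.
730 hashes to 12, h2=11; 12 taken → place at 6.
883 hashes to 12, h2=4; 12 taken → place at 16.
946 hashes to 9; slot 9 is free → place at 9.
80 hashes to 13; slot 13 is free → place at 13.
588 hashes to 5; slot 5 is free → place at 5.
417 hashes to 1; slot 1 is free → place at 1.
409 hashes to 3; slot 3 is free → place at 3.
Table: [., 417, 662, 409, ., 588, 730, ., ., 946, 228, ., 645, 80, ., 50, 883]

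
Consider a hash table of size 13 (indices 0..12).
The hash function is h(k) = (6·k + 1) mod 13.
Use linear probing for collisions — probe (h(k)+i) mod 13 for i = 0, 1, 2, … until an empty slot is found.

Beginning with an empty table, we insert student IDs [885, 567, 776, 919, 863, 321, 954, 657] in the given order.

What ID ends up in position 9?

657

885: h=7 => slot 7
567: h=10 => slot 10
776: h=3 => slot 3
919: h=3, probe 3,4 => slot 4
863: h=5 => slot 5
321: h=3, probe 3,4,5,6 => slot 6
954: h=5, probe 5,6,7,8 => slot 8
657: h=4, probe 4,5,6,7,8,9 => slot 9
Table: [∅, ∅, ∅, 776, 919, 863, 321, 885, 954, 657, 567, ∅, ∅]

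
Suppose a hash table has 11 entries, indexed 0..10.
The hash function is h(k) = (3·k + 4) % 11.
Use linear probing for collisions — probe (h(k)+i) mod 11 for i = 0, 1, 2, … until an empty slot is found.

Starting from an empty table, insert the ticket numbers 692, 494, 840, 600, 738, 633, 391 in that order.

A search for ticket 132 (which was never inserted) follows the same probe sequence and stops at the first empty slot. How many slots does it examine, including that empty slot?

3

Insert 692: h=1, slot 1 empty -> index 1.
Insert 494: h=1, slot 1 occupied -> index 2.
Insert 840: h=5, slot 5 empty -> index 5.
Insert 600: h=0, slot 0 empty -> index 0.
Insert 738: h=7, slot 7 empty -> index 7.
Insert 633: h=0, slots 0,1,2 occupied -> index 3.
Insert 391: h=0, slots 0,1,2,3 occupied -> index 4.
Table: [600, 692, 494, 633, 391, 840, _, 738, _, _, _]
Lookup 132: h=4, probe 4,5,6 → slot 6 empty, not found.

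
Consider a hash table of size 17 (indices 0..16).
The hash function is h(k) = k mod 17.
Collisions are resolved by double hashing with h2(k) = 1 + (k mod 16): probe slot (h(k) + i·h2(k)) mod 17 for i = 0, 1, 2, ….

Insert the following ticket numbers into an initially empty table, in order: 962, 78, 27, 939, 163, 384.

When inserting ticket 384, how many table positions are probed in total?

2

962 hashes to 10; slot 10 is free → place at 10.
78 hashes to 10, h2=15; 10 taken → place at 8.
27 hashes to 10, h2=12; 10 taken → place at 5.
939 hashes to 4; slot 4 is free → place at 4.
163 hashes to 10, h2=4; 10 taken → place at 14.
384 hashes to 10, h2=1; 10 taken → place at 11.
Table: [-, -, -, -, 939, 27, -, -, 78, -, 962, 384, -, -, 163, -, -]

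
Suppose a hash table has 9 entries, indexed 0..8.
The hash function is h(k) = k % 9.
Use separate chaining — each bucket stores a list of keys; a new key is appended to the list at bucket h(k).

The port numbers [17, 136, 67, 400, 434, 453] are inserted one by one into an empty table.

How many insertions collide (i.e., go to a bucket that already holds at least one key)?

Insert 17: h=8, bucket 8 empty -> new chain.
Insert 136: h=1, bucket 1 empty -> new chain.
Insert 67: h=4, bucket 4 empty -> new chain.
Insert 400: h=4, bucket 4 nonempty -> append to chain.
Insert 434: h=2, bucket 2 empty -> new chain.
Insert 453: h=3, bucket 3 empty -> new chain.
Final buckets:
0: _
1: 136
2: 434
3: 453
4: 67 -> 400
5: _
6: _
7: _
8: 17

1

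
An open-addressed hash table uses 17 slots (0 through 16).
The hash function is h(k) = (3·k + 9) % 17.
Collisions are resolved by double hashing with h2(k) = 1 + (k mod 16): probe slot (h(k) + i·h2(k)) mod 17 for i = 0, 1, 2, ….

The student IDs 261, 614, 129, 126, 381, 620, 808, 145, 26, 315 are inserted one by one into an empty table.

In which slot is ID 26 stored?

1

261 hashes to 10; slot 10 is free => place at 10.
614 hashes to 15; slot 15 is free => place at 15.
129 hashes to 5; slot 5 is free => place at 5.
126 hashes to 13; slot 13 is free => place at 13.
381 hashes to 13, h2=14; 13,10 taken => place at 7.
620 hashes to 16; slot 16 is free => place at 16.
808 hashes to 2; slot 2 is free => place at 2.
145 hashes to 2, h2=2; 2 taken => place at 4.
26 hashes to 2, h2=11; 2,13,7 taken => place at 1.
315 hashes to 2, h2=12; 2 taken => place at 14.
Table: [., 26, 808, ., 145, 129, ., 381, ., ., 261, ., ., 126, 315, 614, 620]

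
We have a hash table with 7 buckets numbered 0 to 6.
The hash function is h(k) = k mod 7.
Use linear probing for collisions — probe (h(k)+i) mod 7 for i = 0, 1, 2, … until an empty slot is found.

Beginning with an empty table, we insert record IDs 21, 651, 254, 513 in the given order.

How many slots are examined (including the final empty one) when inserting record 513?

21 hashes to 0; slot 0 is free => place at 0.
651 hashes to 0; 0 taken => place at 1.
254 hashes to 2; slot 2 is free => place at 2.
513 hashes to 2; 2 taken => place at 3.
Table: [21, 651, 254, 513, -, -, -]

2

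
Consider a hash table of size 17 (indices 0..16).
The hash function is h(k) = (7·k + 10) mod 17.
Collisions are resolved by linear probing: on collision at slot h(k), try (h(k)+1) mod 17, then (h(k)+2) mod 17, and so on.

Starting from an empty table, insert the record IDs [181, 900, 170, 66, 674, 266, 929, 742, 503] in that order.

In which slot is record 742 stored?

7

181: h=2 => slot 2
900: h=3 => slot 3
170: h=10 => slot 10
66: h=13 => slot 13
674: h=2, probe 2,3,4 => slot 4
266: h=2, probe 2,3,4,5 => slot 5
929: h=2, probe 2,3,4,5,6 => slot 6
742: h=2, probe 2,3,4,5,6,7 => slot 7
503: h=12 => slot 12
Table: [., ., 181, 900, 674, 266, 929, 742, ., ., 170, ., 503, 66, ., ., .]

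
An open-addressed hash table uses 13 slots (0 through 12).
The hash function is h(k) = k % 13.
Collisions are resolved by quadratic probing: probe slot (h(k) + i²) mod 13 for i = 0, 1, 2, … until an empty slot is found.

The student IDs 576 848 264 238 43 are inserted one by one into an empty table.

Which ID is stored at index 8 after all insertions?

576: h=4 => slot 4
848: h=3 => slot 3
264: h=4, probe 4,5 => slot 5
238: h=4, probe 4,5,8 => slot 8
43: h=4, probe 4,5,8,0 => slot 0
Table: [43, ∅, ∅, 848, 576, 264, ∅, ∅, 238, ∅, ∅, ∅, ∅]

238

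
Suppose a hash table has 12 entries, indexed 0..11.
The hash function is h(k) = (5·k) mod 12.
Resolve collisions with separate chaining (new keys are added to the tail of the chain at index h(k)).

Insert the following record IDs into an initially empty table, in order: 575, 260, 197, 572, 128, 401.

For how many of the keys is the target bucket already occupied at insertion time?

575 → bucket 7
260 → bucket 4
197 → bucket 1
572 → bucket 4 (collision)
128 → bucket 4 (collision)
401 → bucket 1 (collision)
Final buckets:
0: ∅
1: 197 -> 401
2: ∅
3: ∅
4: 260 -> 572 -> 128
5: ∅
6: ∅
7: 575
8: ∅
9: ∅
10: ∅
11: ∅

3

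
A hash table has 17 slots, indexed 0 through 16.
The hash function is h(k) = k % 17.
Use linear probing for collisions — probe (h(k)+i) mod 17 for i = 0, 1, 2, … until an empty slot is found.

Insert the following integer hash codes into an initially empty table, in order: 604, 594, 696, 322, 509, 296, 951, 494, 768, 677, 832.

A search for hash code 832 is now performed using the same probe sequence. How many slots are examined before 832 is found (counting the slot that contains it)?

8

604 hashes to 9; slot 9 is free -> place at 9.
594 hashes to 16; slot 16 is free -> place at 16.
696 hashes to 16; 16 taken -> place at 0.
322 hashes to 16; 16,0 taken -> place at 1.
509 hashes to 16; 16,0,1 taken -> place at 2.
296 hashes to 7; slot 7 is free -> place at 7.
951 hashes to 16; 16,0,1,2 taken -> place at 3.
494 hashes to 1; 1,2,3 taken -> place at 4.
768 hashes to 3; 3,4 taken -> place at 5.
677 hashes to 14; slot 14 is free -> place at 14.
832 hashes to 16; 16,0,1,2,3,4,5 taken -> place at 6.
Table: [696, 322, 509, 951, 494, 768, 832, 296, _, 604, _, _, _, _, 677, _, 594]
Lookup 832: h=16, probe 16,0,1,2,3,4,5,6 → found at 6.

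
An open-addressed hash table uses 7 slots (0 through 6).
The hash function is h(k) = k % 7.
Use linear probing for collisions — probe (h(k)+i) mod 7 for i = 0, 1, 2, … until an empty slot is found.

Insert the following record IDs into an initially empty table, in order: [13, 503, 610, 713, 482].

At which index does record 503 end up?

0

Insert 13: h=6, slot 6 empty -> index 6.
Insert 503: h=6, slot 6 occupied -> index 0.
Insert 610: h=1, slot 1 empty -> index 1.
Insert 713: h=6, slots 6,0,1 occupied -> index 2.
Insert 482: h=6, slots 6,0,1,2 occupied -> index 3.
Table: [503, 610, 713, 482, -, -, 13]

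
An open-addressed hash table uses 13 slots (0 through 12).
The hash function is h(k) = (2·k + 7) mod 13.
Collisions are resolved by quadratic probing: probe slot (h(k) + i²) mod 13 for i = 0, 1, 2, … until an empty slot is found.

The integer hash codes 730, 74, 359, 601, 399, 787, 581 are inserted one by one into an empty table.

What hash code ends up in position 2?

581

730: h=11 → slot 11
74: h=12 → slot 12
359: h=10 → slot 10
601: h=0 → slot 0
399: h=12, probe 12,0,3 → slot 3
787: h=8 → slot 8
581: h=12, probe 12,0,3,8,2 → slot 2
Table: [601, -, 581, 399, -, -, -, -, 787, -, 359, 730, 74]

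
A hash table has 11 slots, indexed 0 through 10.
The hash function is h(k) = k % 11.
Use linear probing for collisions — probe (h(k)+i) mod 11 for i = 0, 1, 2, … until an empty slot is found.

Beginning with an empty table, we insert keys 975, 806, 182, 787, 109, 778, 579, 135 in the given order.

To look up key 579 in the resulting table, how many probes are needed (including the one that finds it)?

Insert 975: h=7, slot 7 empty => index 7.
Insert 806: h=3, slot 3 empty => index 3.
Insert 182: h=6, slot 6 empty => index 6.
Insert 787: h=6, slots 6,7 occupied => index 8.
Insert 109: h=10, slot 10 empty => index 10.
Insert 778: h=8, slot 8 occupied => index 9.
Insert 579: h=7, slots 7,8,9,10 occupied => index 0.
Insert 135: h=3, slot 3 occupied => index 4.
Table: [579, ∅, ∅, 806, 135, ∅, 182, 975, 787, 778, 109]
Lookup 579: h=7, probe 7,8,9,10,0 → found at 0.

5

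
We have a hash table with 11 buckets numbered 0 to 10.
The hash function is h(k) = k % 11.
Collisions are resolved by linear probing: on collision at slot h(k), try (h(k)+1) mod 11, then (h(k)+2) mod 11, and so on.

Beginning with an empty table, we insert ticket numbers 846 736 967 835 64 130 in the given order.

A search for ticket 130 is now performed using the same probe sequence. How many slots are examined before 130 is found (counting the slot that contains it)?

846 hashes to 10; slot 10 is free -> place at 10.
736 hashes to 10; 10 taken -> place at 0.
967 hashes to 10; 10,0 taken -> place at 1.
835 hashes to 10; 10,0,1 taken -> place at 2.
64 hashes to 9; slot 9 is free -> place at 9.
130 hashes to 9; 9,10,0,1,2 taken -> place at 3.
Table: [736, 967, 835, 130, ∅, ∅, ∅, ∅, ∅, 64, 846]
Lookup 130: h=9, probe 9,10,0,1,2,3 → found at 3.

6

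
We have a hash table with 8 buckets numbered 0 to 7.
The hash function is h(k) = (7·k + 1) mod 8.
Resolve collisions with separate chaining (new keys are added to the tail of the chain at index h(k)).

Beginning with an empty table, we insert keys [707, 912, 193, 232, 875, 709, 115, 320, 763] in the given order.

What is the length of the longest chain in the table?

707 -> bucket 6
912 -> bucket 1
193 -> bucket 0
232 -> bucket 1 (collision)
875 -> bucket 6 (collision)
709 -> bucket 4
115 -> bucket 6 (collision)
320 -> bucket 1 (collision)
763 -> bucket 6 (collision)
Final buckets:
0: 193
1: 912 -> 232 -> 320
2: _
3: _
4: 709
5: _
6: 707 -> 875 -> 115 -> 763
7: _

4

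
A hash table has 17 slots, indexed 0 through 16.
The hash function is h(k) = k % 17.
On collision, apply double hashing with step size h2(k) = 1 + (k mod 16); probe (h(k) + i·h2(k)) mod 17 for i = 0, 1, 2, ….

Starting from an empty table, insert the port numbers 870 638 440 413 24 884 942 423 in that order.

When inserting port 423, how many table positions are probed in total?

Insert 870: h=3, slot 3 empty → index 3.
Insert 638: h=9, slot 9 empty → index 9.
Insert 440: h=15, slot 15 empty → index 15.
Insert 413: h=5, slot 5 empty → index 5.
Insert 24: h=7, slot 7 empty → index 7.
Insert 884: h=0, slot 0 empty → index 0.
Insert 942: h=7, h2=15, slots 7,5,3 occupied → index 1.
Insert 423: h=15, h2=8, slot 15 occupied → index 6.
Table: [884, 942, _, 870, _, 413, 423, 24, _, 638, _, _, _, _, _, 440, _]

2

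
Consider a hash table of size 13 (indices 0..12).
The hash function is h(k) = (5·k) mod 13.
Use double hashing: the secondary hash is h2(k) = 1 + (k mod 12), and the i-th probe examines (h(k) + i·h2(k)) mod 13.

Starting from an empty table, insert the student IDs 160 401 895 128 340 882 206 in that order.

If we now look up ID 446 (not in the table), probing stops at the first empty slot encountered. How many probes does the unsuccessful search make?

Insert 160: h=7, slot 7 empty => index 7.
Insert 401: h=3, slot 3 empty => index 3.
Insert 895: h=3, h2=8, slot 3 occupied => index 11.
Insert 128: h=3, h2=9, slot 3 occupied => index 12.
Insert 340: h=10, slot 10 empty => index 10.
Insert 882: h=3, h2=7, slots 3,10 occupied => index 4.
Insert 206: h=3, h2=3, slot 3 occupied => index 6.
Table: [_, _, _, 401, 882, _, 206, 160, _, _, 340, 895, 128]
Lookup 446: h=7, h2=3, probe 7,10,0 → slot 0 empty, not found.

3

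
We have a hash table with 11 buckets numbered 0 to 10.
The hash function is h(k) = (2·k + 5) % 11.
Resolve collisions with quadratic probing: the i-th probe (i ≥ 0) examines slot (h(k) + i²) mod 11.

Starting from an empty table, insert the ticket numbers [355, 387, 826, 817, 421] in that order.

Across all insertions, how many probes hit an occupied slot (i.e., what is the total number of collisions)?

355 hashes to 0; slot 0 is free → place at 0.
387 hashes to 9; slot 9 is free → place at 9.
826 hashes to 7; slot 7 is free → place at 7.
817 hashes to 0; 0 taken → place at 1.
421 hashes to 0; 0,1 taken → place at 4.
Table: [355, 817, ., ., 421, ., ., 826, ., 387, .]

3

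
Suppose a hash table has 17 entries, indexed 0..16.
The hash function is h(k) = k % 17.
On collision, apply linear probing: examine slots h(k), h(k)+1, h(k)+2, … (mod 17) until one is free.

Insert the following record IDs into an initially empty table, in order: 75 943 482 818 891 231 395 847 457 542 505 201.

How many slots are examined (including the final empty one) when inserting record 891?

3

Insert 75: h=7, slot 7 empty → index 7.
Insert 943: h=8, slot 8 empty → index 8.
Insert 482: h=6, slot 6 empty → index 6.
Insert 818: h=2, slot 2 empty → index 2.
Insert 891: h=7, slots 7,8 occupied → index 9.
Insert 231: h=10, slot 10 empty → index 10.
Insert 395: h=4, slot 4 empty → index 4.
Insert 847: h=14, slot 14 empty → index 14.
Insert 457: h=15, slot 15 empty → index 15.
Insert 542: h=15, slot 15 occupied → index 16.
Insert 505: h=12, slot 12 empty → index 12.
Insert 201: h=14, slots 14,15,16 occupied → index 0.
Table: [201, —, 818, —, 395, —, 482, 75, 943, 891, 231, —, 505, —, 847, 457, 542]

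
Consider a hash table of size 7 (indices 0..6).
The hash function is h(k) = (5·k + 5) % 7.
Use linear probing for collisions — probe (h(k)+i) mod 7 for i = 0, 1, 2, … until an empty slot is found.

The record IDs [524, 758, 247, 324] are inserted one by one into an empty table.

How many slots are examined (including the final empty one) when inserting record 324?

3

524 hashes to 0; slot 0 is free → place at 0.
758 hashes to 1; slot 1 is free → place at 1.
247 hashes to 1; 1 taken → place at 2.
324 hashes to 1; 1,2 taken → place at 3.
Table: [524, 758, 247, 324, ∅, ∅, ∅]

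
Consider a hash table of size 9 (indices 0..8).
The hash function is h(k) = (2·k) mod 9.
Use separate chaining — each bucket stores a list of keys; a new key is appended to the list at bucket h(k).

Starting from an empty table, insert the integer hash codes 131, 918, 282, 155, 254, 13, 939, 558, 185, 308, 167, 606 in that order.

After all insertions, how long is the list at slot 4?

131 -> bucket 1
918 -> bucket 0
282 -> bucket 6
155 -> bucket 4
254 -> bucket 4 (collision)
13 -> bucket 8
939 -> bucket 6 (collision)
558 -> bucket 0 (collision)
185 -> bucket 1 (collision)
308 -> bucket 4 (collision)
167 -> bucket 1 (collision)
606 -> bucket 6 (collision)
Final buckets:
0: 918 -> 558
1: 131 -> 185 -> 167
2: ∅
3: ∅
4: 155 -> 254 -> 308
5: ∅
6: 282 -> 939 -> 606
7: ∅
8: 13

3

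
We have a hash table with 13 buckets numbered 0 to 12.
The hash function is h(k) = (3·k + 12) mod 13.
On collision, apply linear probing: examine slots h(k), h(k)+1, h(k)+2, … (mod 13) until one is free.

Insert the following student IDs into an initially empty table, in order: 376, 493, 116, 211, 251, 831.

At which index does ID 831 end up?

376 hashes to 9; slot 9 is free -> place at 9.
493 hashes to 9; 9 taken -> place at 10.
116 hashes to 9; 9,10 taken -> place at 11.
211 hashes to 8; slot 8 is free -> place at 8.
251 hashes to 11; 11 taken -> place at 12.
831 hashes to 9; 9,10,11,12 taken -> place at 0.
Table: [831, -, -, -, -, -, -, -, 211, 376, 493, 116, 251]

0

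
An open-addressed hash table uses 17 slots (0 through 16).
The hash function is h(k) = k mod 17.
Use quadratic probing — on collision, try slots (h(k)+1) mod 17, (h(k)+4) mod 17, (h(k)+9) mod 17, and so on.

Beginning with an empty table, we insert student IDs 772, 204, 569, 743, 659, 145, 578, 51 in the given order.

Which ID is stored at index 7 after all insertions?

Insert 772: h=7, slot 7 empty → index 7.
Insert 204: h=0, slot 0 empty → index 0.
Insert 569: h=8, slot 8 empty → index 8.
Insert 743: h=12, slot 12 empty → index 12.
Insert 659: h=13, slot 13 empty → index 13.
Insert 145: h=9, slot 9 empty → index 9.
Insert 578: h=0, slot 0 occupied → index 1.
Insert 51: h=0, slots 0,1 occupied → index 4.
Table: [204, 578, _, _, 51, _, _, 772, 569, 145, _, _, 743, 659, _, _, _]

772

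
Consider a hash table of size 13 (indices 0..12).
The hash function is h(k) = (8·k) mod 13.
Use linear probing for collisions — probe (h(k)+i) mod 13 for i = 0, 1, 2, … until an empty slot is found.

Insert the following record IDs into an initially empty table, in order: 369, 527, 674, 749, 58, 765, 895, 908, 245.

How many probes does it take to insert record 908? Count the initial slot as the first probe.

369 hashes to 1; slot 1 is free → place at 1.
527 hashes to 4; slot 4 is free → place at 4.
674 hashes to 10; slot 10 is free → place at 10.
749 hashes to 12; slot 12 is free → place at 12.
58 hashes to 9; slot 9 is free → place at 9.
765 hashes to 10; 10 taken → place at 11.
895 hashes to 10; 10,11,12 taken → place at 0.
908 hashes to 10; 10,11,12,0,1 taken → place at 2.
245 hashes to 10; 10,11,12,0,1,2 taken → place at 3.
Table: [895, 369, 908, 245, 527, —, —, —, —, 58, 674, 765, 749]

6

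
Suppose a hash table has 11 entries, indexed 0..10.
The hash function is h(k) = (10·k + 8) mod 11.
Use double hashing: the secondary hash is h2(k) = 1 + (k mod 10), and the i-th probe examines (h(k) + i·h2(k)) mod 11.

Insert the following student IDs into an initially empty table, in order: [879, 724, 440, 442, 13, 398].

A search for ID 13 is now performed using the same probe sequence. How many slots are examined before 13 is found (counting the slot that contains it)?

879 hashes to 9; slot 9 is free -> place at 9.
724 hashes to 10; slot 10 is free -> place at 10.
440 hashes to 8; slot 8 is free -> place at 8.
442 hashes to 6; slot 6 is free -> place at 6.
13 hashes to 6, h2=4; 6,10 taken -> place at 3.
398 hashes to 6, h2=9; 6 taken -> place at 4.
Table: [., ., ., 13, 398, ., 442, ., 440, 879, 724]
Lookup 13: h=6, h2=4, probe 6,10,3 → found at 3.

3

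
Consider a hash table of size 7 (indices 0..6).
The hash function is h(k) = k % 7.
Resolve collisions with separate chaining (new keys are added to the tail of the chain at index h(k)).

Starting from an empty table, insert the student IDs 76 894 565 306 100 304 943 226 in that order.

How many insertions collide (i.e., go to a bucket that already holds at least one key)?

4

Insert 76: h=6, bucket 6 empty → new chain.
Insert 894: h=5, bucket 5 empty → new chain.
Insert 565: h=5, bucket 5 nonempty → append to chain.
Insert 306: h=5, bucket 5 nonempty → append to chain.
Insert 100: h=2, bucket 2 empty → new chain.
Insert 304: h=3, bucket 3 empty → new chain.
Insert 943: h=5, bucket 5 nonempty → append to chain.
Insert 226: h=2, bucket 2 nonempty → append to chain.
Final buckets:
0: .
1: .
2: 100 -> 226
3: 304
4: .
5: 894 -> 565 -> 306 -> 943
6: 76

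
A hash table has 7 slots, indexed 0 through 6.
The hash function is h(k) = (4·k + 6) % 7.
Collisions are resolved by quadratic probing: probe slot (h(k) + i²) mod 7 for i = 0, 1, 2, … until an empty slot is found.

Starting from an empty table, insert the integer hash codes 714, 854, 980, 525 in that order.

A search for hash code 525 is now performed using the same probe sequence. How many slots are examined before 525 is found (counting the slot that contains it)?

714: h=6 -> slot 6
854: h=6, probe 6,0 -> slot 0
980: h=6, probe 6,0,3 -> slot 3
525: h=6, probe 6,0,3,1 -> slot 1
Table: [854, 525, _, 980, _, _, 714]
Lookup 525: h=6, probe 6,0,3,1 → found at 1.

4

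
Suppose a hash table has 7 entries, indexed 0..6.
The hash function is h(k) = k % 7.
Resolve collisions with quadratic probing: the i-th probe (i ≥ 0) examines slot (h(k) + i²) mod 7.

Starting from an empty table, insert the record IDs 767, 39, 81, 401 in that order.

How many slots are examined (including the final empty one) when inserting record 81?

3

Insert 767: h=4, slot 4 empty => index 4.
Insert 39: h=4, slot 4 occupied => index 5.
Insert 81: h=4, slots 4,5 occupied => index 1.
Insert 401: h=2, slot 2 empty => index 2.
Table: [-, 81, 401, -, 767, 39, -]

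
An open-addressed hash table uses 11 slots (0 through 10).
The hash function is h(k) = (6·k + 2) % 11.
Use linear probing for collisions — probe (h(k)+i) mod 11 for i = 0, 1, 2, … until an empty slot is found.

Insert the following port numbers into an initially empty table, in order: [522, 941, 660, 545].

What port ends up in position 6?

Insert 522: h=10, slot 10 empty -> index 10.
Insert 941: h=5, slot 5 empty -> index 5.
Insert 660: h=2, slot 2 empty -> index 2.
Insert 545: h=5, slot 5 occupied -> index 6.
Table: [-, -, 660, -, -, 941, 545, -, -, -, 522]

545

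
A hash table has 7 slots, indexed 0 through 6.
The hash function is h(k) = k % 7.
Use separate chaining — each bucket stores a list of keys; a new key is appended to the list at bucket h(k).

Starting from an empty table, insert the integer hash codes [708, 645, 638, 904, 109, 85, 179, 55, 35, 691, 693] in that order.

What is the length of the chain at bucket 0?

708 -> bucket 1
645 -> bucket 1 (collision)
638 -> bucket 1 (collision)
904 -> bucket 1 (collision)
109 -> bucket 4
85 -> bucket 1 (collision)
179 -> bucket 4 (collision)
55 -> bucket 6
35 -> bucket 0
691 -> bucket 5
693 -> bucket 0 (collision)
Final buckets:
0: 35 -> 693
1: 708 -> 645 -> 638 -> 904 -> 85
2: _
3: _
4: 109 -> 179
5: 691
6: 55

2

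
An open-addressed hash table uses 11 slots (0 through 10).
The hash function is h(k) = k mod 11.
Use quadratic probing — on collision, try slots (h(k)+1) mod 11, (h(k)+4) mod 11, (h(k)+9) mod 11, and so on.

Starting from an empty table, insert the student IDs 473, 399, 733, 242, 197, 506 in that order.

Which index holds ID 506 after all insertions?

473: h=0 → slot 0
399: h=3 → slot 3
733: h=7 → slot 7
242: h=0, probe 0,1 → slot 1
197: h=10 → slot 10
506: h=0, probe 0,1,4 → slot 4
Table: [473, 242, ∅, 399, 506, ∅, ∅, 733, ∅, ∅, 197]

4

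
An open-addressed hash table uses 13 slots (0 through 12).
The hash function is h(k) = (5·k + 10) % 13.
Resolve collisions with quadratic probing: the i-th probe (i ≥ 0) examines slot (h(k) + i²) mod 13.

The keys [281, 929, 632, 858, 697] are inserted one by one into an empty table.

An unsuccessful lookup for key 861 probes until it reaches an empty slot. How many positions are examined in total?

2

281 hashes to 11; slot 11 is free → place at 11.
929 hashes to 1; slot 1 is free → place at 1.
632 hashes to 11; 11 taken → place at 12.
858 hashes to 10; slot 10 is free → place at 10.
697 hashes to 11; 11,12 taken → place at 2.
Table: [., 929, 697, ., ., ., ., ., ., ., 858, 281, 632]
Lookup 861: h=12, probe 12,0 → slot 0 empty, not found.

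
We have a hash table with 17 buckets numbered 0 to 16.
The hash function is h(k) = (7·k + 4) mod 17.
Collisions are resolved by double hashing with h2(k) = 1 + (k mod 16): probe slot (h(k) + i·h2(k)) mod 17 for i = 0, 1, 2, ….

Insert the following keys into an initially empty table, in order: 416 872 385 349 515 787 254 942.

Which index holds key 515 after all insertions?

0

416 hashes to 9; slot 9 is free → place at 9.
872 hashes to 5; slot 5 is free → place at 5.
385 hashes to 13; slot 13 is free → place at 13.
349 hashes to 16; slot 16 is free → place at 16.
515 hashes to 5, h2=4; 5,9,13 taken → place at 0.
787 hashes to 5, h2=4; 5,9,13,0 taken → place at 4.
254 hashes to 14; slot 14 is free → place at 14.
942 hashes to 2; slot 2 is free → place at 2.
Table: [515, ., 942, ., 787, 872, ., ., ., 416, ., ., ., 385, 254, ., 349]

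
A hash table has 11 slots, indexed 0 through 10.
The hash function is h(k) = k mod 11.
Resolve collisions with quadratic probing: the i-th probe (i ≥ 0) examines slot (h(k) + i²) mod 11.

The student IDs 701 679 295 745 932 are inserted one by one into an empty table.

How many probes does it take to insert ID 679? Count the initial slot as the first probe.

2

701: h=8 → slot 8
679: h=8, probe 8,9 → slot 9
295: h=9, probe 9,10 → slot 10
745: h=8, probe 8,9,1 → slot 1
932: h=8, probe 8,9,1,6 → slot 6
Table: [-, 745, -, -, -, -, 932, -, 701, 679, 295]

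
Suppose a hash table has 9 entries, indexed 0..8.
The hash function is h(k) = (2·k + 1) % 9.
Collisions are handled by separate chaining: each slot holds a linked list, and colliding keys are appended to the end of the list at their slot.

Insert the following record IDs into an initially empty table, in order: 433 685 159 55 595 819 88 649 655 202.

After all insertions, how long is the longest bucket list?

5

433 -> bucket 3
685 -> bucket 3 (collision)
159 -> bucket 4
55 -> bucket 3 (collision)
595 -> bucket 3 (collision)
819 -> bucket 1
88 -> bucket 6
649 -> bucket 3 (collision)
655 -> bucket 6 (collision)
202 -> bucket 0
Final buckets:
0: 202
1: 819
2: ∅
3: 433 -> 685 -> 55 -> 595 -> 649
4: 159
5: ∅
6: 88 -> 655
7: ∅
8: ∅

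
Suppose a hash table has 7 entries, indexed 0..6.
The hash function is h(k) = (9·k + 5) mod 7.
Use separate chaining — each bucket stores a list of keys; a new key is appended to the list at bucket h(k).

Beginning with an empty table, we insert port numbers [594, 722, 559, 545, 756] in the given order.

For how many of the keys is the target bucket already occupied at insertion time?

594 → bucket 3
722 → bucket 0
559 → bucket 3 (collision)
545 → bucket 3 (collision)
756 → bucket 5
Final buckets:
0: 722
1: —
2: —
3: 594 -> 559 -> 545
4: —
5: 756
6: —

2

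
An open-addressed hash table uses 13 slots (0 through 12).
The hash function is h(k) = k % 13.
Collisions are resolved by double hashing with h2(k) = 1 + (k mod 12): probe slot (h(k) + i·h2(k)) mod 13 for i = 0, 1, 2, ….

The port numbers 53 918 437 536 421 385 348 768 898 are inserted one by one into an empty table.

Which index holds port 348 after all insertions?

11

53 hashes to 1; slot 1 is free → place at 1.
918 hashes to 8; slot 8 is free → place at 8.
437 hashes to 8, h2=6; 8,1 taken → place at 7.
536 hashes to 3; slot 3 is free → place at 3.
421 hashes to 5; slot 5 is free → place at 5.
385 hashes to 8, h2=2; 8 taken → place at 10.
348 hashes to 10, h2=1; 10 taken → place at 11.
768 hashes to 1, h2=1; 1 taken → place at 2.
898 hashes to 1, h2=11; 1 taken → place at 12.
Table: [., 53, 768, 536, ., 421, ., 437, 918, ., 385, 348, 898]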